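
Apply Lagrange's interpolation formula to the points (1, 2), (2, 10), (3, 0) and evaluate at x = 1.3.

Lagrange interpolation formula:
P(x) = Σ yᵢ × Lᵢ(x)
where Lᵢ(x) = Π_{j≠i} (x - xⱼ)/(xᵢ - xⱼ)

L_0(1.3) = (1.3 - 2)/(1 - 2) × (1.3 - 3)/(1 - 3) = 0.595000
L_1(1.3) = (1.3 - 1)/(2 - 1) × (1.3 - 3)/(2 - 3) = 0.510000
L_2(1.3) = (1.3 - 1)/(3 - 1) × (1.3 - 2)/(3 - 2) = -0.105000

P(1.3) = 2×L_0(1.3) + 10×L_1(1.3) + 0×L_2(1.3)
P(1.3) = 6.290000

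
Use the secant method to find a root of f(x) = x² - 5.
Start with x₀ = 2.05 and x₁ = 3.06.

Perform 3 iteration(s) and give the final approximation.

f(x) = x² - 5
x₀ = 2.05, x₁ = 3.06

Secant formula: x_{n+1} = x_n - f(x_n)(x_n - x_{n-1})/(f(x_n) - f(x_{n-1}))

Iteration 1:
  f(2.050000) = -0.797500
  f(3.060000) = 4.363600
  x_2 = 3.060000 - 4.363600×(3.060000 - 2.050000)/(4.363600 - (-0.797500))
       = 2.206067
Iteration 2:
  f(3.060000) = 4.363600
  f(2.206067) = -0.133270
  x_3 = 2.206067 - (-0.133270)×(2.206067 - 3.060000)/(-0.133270 - 4.363600)
       = 2.231374
Iteration 3:
  f(2.206067) = -0.133270
  f(2.231374) = -0.020970
  x_4 = 2.231374 - (-0.020970)×(2.231374 - 2.206067)/(-0.020970 - (-0.133270))
       = 2.236100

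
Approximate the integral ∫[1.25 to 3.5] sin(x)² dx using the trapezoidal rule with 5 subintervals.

f(x) = sin(x)²
a = 1.25, b = 3.5, n = 5
h = (b - a)/n = 0.450000

Trapezoidal rule: (h/2)[f(x₀) + 2f(x₁) + 2f(x₂) + ... + f(xₙ)]

x_0 = 1.2500, f(x_0) = 0.900572, coefficient = 1
x_1 = 1.7000, f(x_1) = 0.983399, coefficient = 2
x_2 = 2.1500, f(x_2) = 0.700400, coefficient = 2
x_3 = 2.6000, f(x_3) = 0.265742, coefficient = 2
x_4 = 3.0500, f(x_4) = 0.008366, coefficient = 2
x_5 = 3.5000, f(x_5) = 0.123049, coefficient = 1

I ≈ (0.450000/2) × 4.939433 = 1.111372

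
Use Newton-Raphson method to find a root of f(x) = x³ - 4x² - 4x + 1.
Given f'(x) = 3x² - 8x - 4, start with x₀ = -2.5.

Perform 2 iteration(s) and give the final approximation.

f(x) = x³ - 4x² - 4x + 1
f'(x) = 3x² - 8x - 4
x₀ = -2.5

Newton-Raphson formula: x_{n+1} = x_n - f(x_n)/f'(x_n)

Iteration 1:
  f(-2.500000) = -29.625000
  f'(-2.500000) = 34.750000
  x_1 = -2.500000 - (-29.625000)/34.750000 = -1.647482
Iteration 2:
  f(-1.647482) = -7.738451
  f'(-1.647482) = 17.322447
  x_2 = -1.647482 - (-7.738451)/17.322447 = -1.200752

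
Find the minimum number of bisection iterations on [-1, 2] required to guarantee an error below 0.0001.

We need (b-a)/2^n ≤ 0.0001
(2 - (-1))/2^n ≤ 0.0001
3/2^n ≤ 0.0001
2^n ≥ 30000
n ≥ log₂(30000) = 14.87
n ≥ 15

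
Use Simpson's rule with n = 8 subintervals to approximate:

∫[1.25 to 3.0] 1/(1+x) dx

f(x) = 1/(1+x)
a = 1.25, b = 3.0, n = 8
h = (b - a)/n = 0.218750

Simpson's rule: (h/3)[f(x₀) + 4f(x₁) + 2f(x₂) + ... + f(xₙ)]

x_0 = 1.2500, f(x_0) = 0.444444, coefficient = 1
x_1 = 1.4688, f(x_1) = 0.405063, coefficient = 4
x_2 = 1.6875, f(x_2) = 0.372093, coefficient = 2
x_3 = 1.9062, f(x_3) = 0.344086, coefficient = 4
x_4 = 2.1250, f(x_4) = 0.320000, coefficient = 2
x_5 = 2.3438, f(x_5) = 0.299065, coefficient = 4
x_6 = 2.5625, f(x_6) = 0.280702, coefficient = 2
x_7 = 2.7812, f(x_7) = 0.264463, coefficient = 4
x_8 = 3.0000, f(x_8) = 0.250000, coefficient = 1

I ≈ (0.218750/3) × 7.890744 = 0.575367
Exact value: 0.575364
Error: 0.000003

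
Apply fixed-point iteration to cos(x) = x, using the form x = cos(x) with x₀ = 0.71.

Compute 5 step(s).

Equation: cos(x) = x
Fixed-point form: x = cos(x)
x₀ = 0.71

x_1 = g(0.710000) = 0.758362
x_2 = g(0.758362) = 0.725964
x_3 = g(0.725964) = 0.747860
x_4 = g(0.747860) = 0.733146
x_5 = g(0.733146) = 0.743073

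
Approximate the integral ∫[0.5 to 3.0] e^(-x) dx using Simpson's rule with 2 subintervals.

f(x) = e^(-x)
a = 0.5, b = 3.0, n = 2
h = (b - a)/n = 1.250000

Simpson's rule: (h/3)[f(x₀) + 4f(x₁) + 2f(x₂) + ... + f(xₙ)]

x_0 = 0.5000, f(x_0) = 0.606531, coefficient = 1
x_1 = 1.7500, f(x_1) = 0.173774, coefficient = 4
x_2 = 3.0000, f(x_2) = 0.049787, coefficient = 1

I ≈ (1.250000/3) × 1.351414 = 0.563089
Exact value: 0.556744
Error: 0.006345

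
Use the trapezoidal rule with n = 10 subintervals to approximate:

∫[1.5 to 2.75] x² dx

f(x) = x²
a = 1.5, b = 2.75, n = 10
h = (b - a)/n = 0.125000

Trapezoidal rule: (h/2)[f(x₀) + 2f(x₁) + 2f(x₂) + ... + f(xₙ)]

x_0 = 1.5000, f(x_0) = 2.250000, coefficient = 1
x_1 = 1.6250, f(x_1) = 2.640625, coefficient = 2
x_2 = 1.7500, f(x_2) = 3.062500, coefficient = 2
x_3 = 1.8750, f(x_3) = 3.515625, coefficient = 2
x_4 = 2.0000, f(x_4) = 4.000000, coefficient = 2
x_5 = 2.1250, f(x_5) = 4.515625, coefficient = 2
x_6 = 2.2500, f(x_6) = 5.062500, coefficient = 2
x_7 = 2.3750, f(x_7) = 5.640625, coefficient = 2
x_8 = 2.5000, f(x_8) = 6.250000, coefficient = 2
x_9 = 2.6250, f(x_9) = 6.890625, coefficient = 2
x_10 = 2.7500, f(x_10) = 7.562500, coefficient = 1

I ≈ (0.125000/2) × 92.968750 = 5.810547
Exact value: 5.807292
Error: 0.003255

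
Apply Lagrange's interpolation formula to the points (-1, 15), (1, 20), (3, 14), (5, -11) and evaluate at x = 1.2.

Lagrange interpolation formula:
P(x) = Σ yᵢ × Lᵢ(x)
where Lᵢ(x) = Π_{j≠i} (x - xⱼ)/(xᵢ - xⱼ)

L_0(1.2) = (1.2 - 1)/(-1 - 1) × (1.2 - 3)/(-1 - 3) × (1.2 - 5)/(-1 - 5) = -0.028500
L_1(1.2) = (1.2 - (-1))/(1 - (-1)) × (1.2 - 3)/(1 - 3) × (1.2 - 5)/(1 - 5) = 0.940500
L_2(1.2) = (1.2 - (-1))/(3 - (-1)) × (1.2 - 1)/(3 - 1) × (1.2 - 5)/(3 - 5) = 0.104500
L_3(1.2) = (1.2 - (-1))/(5 - (-1)) × (1.2 - 1)/(5 - 1) × (1.2 - 3)/(5 - 3) = -0.016500

P(1.2) = 15×L_0(1.2) + 20×L_1(1.2) + 14×L_2(1.2) + (-11)×L_3(1.2)
P(1.2) = 20.027000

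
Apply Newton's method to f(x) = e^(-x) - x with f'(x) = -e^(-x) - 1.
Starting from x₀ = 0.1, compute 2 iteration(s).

f(x) = e^(-x) - x
f'(x) = -e^(-x) - 1
x₀ = 0.1

Newton-Raphson formula: x_{n+1} = x_n - f(x_n)/f'(x_n)

Iteration 1:
  f(0.100000) = 0.804837
  f'(0.100000) = -1.904837
  x_1 = 0.100000 - 0.804837/(-1.904837) = 0.522523
Iteration 2:
  f(0.522523) = 0.070500
  f'(0.522523) = -1.593023
  x_2 = 0.522523 - 0.070500/(-1.593023) = 0.566778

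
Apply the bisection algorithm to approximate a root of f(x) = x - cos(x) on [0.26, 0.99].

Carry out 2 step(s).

f(x) = x - cos(x)
Initial interval: [0.26, 0.99]

Iteration 1:
  c_1 = (0.260000 + 0.990000)/2 = 0.625000
  f(c_1) = f(0.625000) = -0.185963
  f(a) × f(c) ≥ 0, new interval: [0.625000, 0.990000]
Iteration 2:
  c_2 = (0.625000 + 0.990000)/2 = 0.807500
  f(c_2) = f(0.807500) = 0.116193
  f(a) × f(c) < 0, new interval: [0.625000, 0.807500]

After 2 iteration(s), the approximation is c_2 = 0.807500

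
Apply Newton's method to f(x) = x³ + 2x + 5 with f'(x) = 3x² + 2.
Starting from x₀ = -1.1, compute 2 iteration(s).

f(x) = x³ + 2x + 5
f'(x) = 3x² + 2
x₀ = -1.1

Newton-Raphson formula: x_{n+1} = x_n - f(x_n)/f'(x_n)

Iteration 1:
  f(-1.100000) = 1.469000
  f'(-1.100000) = 5.630000
  x_1 = -1.100000 - 1.469000/5.630000 = -1.360924
Iteration 2:
  f(-1.360924) = -0.242432
  f'(-1.360924) = 7.556339
  x_2 = -1.360924 - (-0.242432)/7.556339 = -1.328840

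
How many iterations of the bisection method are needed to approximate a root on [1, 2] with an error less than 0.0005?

We need (b-a)/2^n ≤ 0.0005
(2 - 1)/2^n ≤ 0.0005
1/2^n ≤ 0.0005
2^n ≥ 2000
n ≥ log₂(2000) = 10.97
n ≥ 11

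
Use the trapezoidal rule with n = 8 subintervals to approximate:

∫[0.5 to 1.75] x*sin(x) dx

f(x) = x*sin(x)
a = 0.5, b = 1.75, n = 8
h = (b - a)/n = 0.156250

Trapezoidal rule: (h/2)[f(x₀) + 2f(x₁) + 2f(x₂) + ... + f(xₙ)]

x_0 = 0.5000, f(x_0) = 0.239713, coefficient = 1
x_1 = 0.6562, f(x_1) = 0.400411, coefficient = 2
x_2 = 0.8125, f(x_2) = 0.589882, coefficient = 2
x_3 = 0.9688, f(x_3) = 0.798423, coefficient = 2
x_4 = 1.1250, f(x_4) = 1.015051, coefficient = 2
x_5 = 1.2812, f(x_5) = 1.227916, coefficient = 2
x_6 = 1.4375, f(x_6) = 1.424748, coefficient = 2
x_7 = 1.5938, f(x_7) = 1.593330, coefficient = 2
x_8 = 1.7500, f(x_8) = 1.721975, coefficient = 1

I ≈ (0.156250/2) × 16.061211 = 1.254782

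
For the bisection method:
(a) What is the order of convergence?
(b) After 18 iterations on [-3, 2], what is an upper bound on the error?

(a) Bisection has linear (order 1) convergence; the error is halved each step.

(b) Error bound = (b-a)/2^n = (2 - (-3))/2^{18}
    = 5/2^{18}

(a) 1 (linear); (b) error ≤ 1.91e-05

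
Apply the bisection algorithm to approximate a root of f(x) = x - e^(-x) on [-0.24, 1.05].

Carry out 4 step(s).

f(x) = x - e^(-x)
Initial interval: [-0.24, 1.05]

Iteration 1:
  c_1 = (-0.240000 + 1.050000)/2 = 0.405000
  f(c_1) = f(0.405000) = -0.261977
  f(a) × f(c) ≥ 0, new interval: [0.405000, 1.050000]
Iteration 2:
  c_2 = (0.405000 + 1.050000)/2 = 0.727500
  f(c_2) = f(0.727500) = 0.244385
  f(a) × f(c) < 0, new interval: [0.405000, 0.727500]
Iteration 3:
  c_3 = (0.405000 + 0.727500)/2 = 0.566250
  f(c_3) = f(0.566250) = -0.001400
  f(a) × f(c) ≥ 0, new interval: [0.566250, 0.727500]
Iteration 4:
  c_4 = (0.566250 + 0.727500)/2 = 0.646875
  f(c_4) = f(0.646875) = 0.123195
  f(a) × f(c) < 0, new interval: [0.566250, 0.646875]

After 4 iteration(s), the approximation is c_4 = 0.646875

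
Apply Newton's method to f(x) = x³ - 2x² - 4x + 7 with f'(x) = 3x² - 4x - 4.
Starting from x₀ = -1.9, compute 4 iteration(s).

f(x) = x³ - 2x² - 4x + 7
f'(x) = 3x² - 4x - 4
x₀ = -1.9

Newton-Raphson formula: x_{n+1} = x_n - f(x_n)/f'(x_n)

Iteration 1:
  f(-1.900000) = 0.521000
  f'(-1.900000) = 14.430000
  x_1 = -1.900000 - 0.521000/14.430000 = -1.936105
Iteration 2:
  f(-1.936105) = -0.010085
  f'(-1.936105) = 14.989933
  x_2 = -1.936105 - (-0.010085)/14.989933 = -1.935433
Iteration 3:
  f(-1.935433) = -0.000004
  f'(-1.935433) = 14.979428
  x_3 = -1.935433 - (-0.000004)/14.979428 = -1.935432
Iteration 4:
  f(-1.935432) = 0.000000
  f'(-1.935432) = 14.979424
  x_4 = -1.935432 - 0.000000/14.979424 = -1.935432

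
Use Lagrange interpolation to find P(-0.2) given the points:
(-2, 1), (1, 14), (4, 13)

Lagrange interpolation formula:
P(x) = Σ yᵢ × Lᵢ(x)
where Lᵢ(x) = Π_{j≠i} (x - xⱼ)/(xᵢ - xⱼ)

L_0(-0.2) = (-0.2 - 1)/(-2 - 1) × (-0.2 - 4)/(-2 - 4) = 0.280000
L_1(-0.2) = (-0.2 - (-2))/(1 - (-2)) × (-0.2 - 4)/(1 - 4) = 0.840000
L_2(-0.2) = (-0.2 - (-2))/(4 - (-2)) × (-0.2 - 1)/(4 - 1) = -0.120000

P(-0.2) = 1×L_0(-0.2) + 14×L_1(-0.2) + 13×L_2(-0.2)
P(-0.2) = 10.480000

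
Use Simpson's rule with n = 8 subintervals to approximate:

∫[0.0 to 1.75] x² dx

f(x) = x²
a = 0.0, b = 1.75, n = 8
h = (b - a)/n = 0.218750

Simpson's rule: (h/3)[f(x₀) + 4f(x₁) + 2f(x₂) + ... + f(xₙ)]

x_0 = 0.0000, f(x_0) = 0.000000, coefficient = 1
x_1 = 0.2188, f(x_1) = 0.047852, coefficient = 4
x_2 = 0.4375, f(x_2) = 0.191406, coefficient = 2
x_3 = 0.6562, f(x_3) = 0.430664, coefficient = 4
x_4 = 0.8750, f(x_4) = 0.765625, coefficient = 2
x_5 = 1.0938, f(x_5) = 1.196289, coefficient = 4
x_6 = 1.3125, f(x_6) = 1.722656, coefficient = 2
x_7 = 1.5312, f(x_7) = 2.344727, coefficient = 4
x_8 = 1.7500, f(x_8) = 3.062500, coefficient = 1

I ≈ (0.218750/3) × 24.500000 = 1.786458
Exact value: 1.786458
Error: 0.000000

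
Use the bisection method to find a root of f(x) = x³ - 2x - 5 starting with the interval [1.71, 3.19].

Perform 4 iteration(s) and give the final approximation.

f(x) = x³ - 2x - 5
Initial interval: [1.71, 3.19]

Iteration 1:
  c_1 = (1.710000 + 3.190000)/2 = 2.450000
  f(c_1) = f(2.450000) = 4.806125
  f(a) × f(c) < 0, new interval: [1.710000, 2.450000]
Iteration 2:
  c_2 = (1.710000 + 2.450000)/2 = 2.080000
  f(c_2) = f(2.080000) = -0.161088
  f(a) × f(c) ≥ 0, new interval: [2.080000, 2.450000]
Iteration 3:
  c_3 = (2.080000 + 2.450000)/2 = 2.265000
  f(c_3) = f(2.265000) = 2.089960
  f(a) × f(c) < 0, new interval: [2.080000, 2.265000]
Iteration 4:
  c_4 = (2.080000 + 2.265000)/2 = 2.172500
  f(c_4) = f(2.172500) = 0.908670
  f(a) × f(c) < 0, new interval: [2.080000, 2.172500]

After 4 iteration(s), the approximation is c_4 = 2.172500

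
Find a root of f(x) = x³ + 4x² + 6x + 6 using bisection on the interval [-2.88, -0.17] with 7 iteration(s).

f(x) = x³ + 4x² + 6x + 6
Initial interval: [-2.88, -0.17]

Iteration 1:
  c_1 = (-2.880000 + (-0.170000))/2 = -1.525000
  f(c_1) = f(-1.525000) = 2.605922
  f(a) × f(c) < 0, new interval: [-2.880000, -1.525000]
Iteration 2:
  c_2 = (-2.880000 + (-1.525000))/2 = -2.202500
  f(c_2) = f(-2.202500) = 1.504684
  f(a) × f(c) < 0, new interval: [-2.880000, -2.202500]
Iteration 3:
  c_3 = (-2.880000 + (-2.202500))/2 = -2.541250
  f(c_3) = f(-2.541250) = 0.173037
  f(a) × f(c) < 0, new interval: [-2.880000, -2.541250]
Iteration 4:
  c_4 = (-2.880000 + (-2.541250))/2 = -2.710625
  f(c_4) = f(-2.710625) = -0.790083
  f(a) × f(c) ≥ 0, new interval: [-2.710625, -2.541250]
Iteration 5:
  c_5 = (-2.710625 + (-2.541250))/2 = -2.625938
  f(c_5) = f(-2.625938) = -0.280711
  f(a) × f(c) ≥ 0, new interval: [-2.625938, -2.541250]
Iteration 6:
  c_6 = (-2.625938 + (-2.541250))/2 = -2.583594
  f(c_6) = f(-2.583594) = -0.047112
  f(a) × f(c) ≥ 0, new interval: [-2.583594, -2.541250]
Iteration 7:
  c_7 = (-2.583594 + (-2.541250))/2 = -2.562422
  f(c_7) = f(-2.562422) = 0.064615
  f(a) × f(c) < 0, new interval: [-2.583594, -2.562422]

After 7 iteration(s), the approximation is c_7 = -2.562422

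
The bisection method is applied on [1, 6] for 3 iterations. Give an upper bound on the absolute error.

Bisection error bound: |error| ≤ (b-a)/2^n
|error| ≤ (6 - 1)/2^3 = 5/2^3
|error| ≤ 0.6250000000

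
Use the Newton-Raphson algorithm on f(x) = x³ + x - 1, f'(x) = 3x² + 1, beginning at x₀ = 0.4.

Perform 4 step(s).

f(x) = x³ + x - 1
f'(x) = 3x² + 1
x₀ = 0.4

Newton-Raphson formula: x_{n+1} = x_n - f(x_n)/f'(x_n)

Iteration 1:
  f(0.400000) = -0.536000
  f'(0.400000) = 1.480000
  x_1 = 0.400000 - (-0.536000)/1.480000 = 0.762162
Iteration 2:
  f(0.762162) = 0.204895
  f'(0.762162) = 2.742673
  x_2 = 0.762162 - 0.204895/2.742673 = 0.687456
Iteration 3:
  f(0.687456) = 0.012344
  f'(0.687456) = 2.417786
  x_3 = 0.687456 - 0.012344/2.417786 = 0.682350
Iteration 4:
  f(0.682350) = 0.000054
  f'(0.682350) = 2.396805
  x_4 = 0.682350 - 0.000054/2.396805 = 0.682328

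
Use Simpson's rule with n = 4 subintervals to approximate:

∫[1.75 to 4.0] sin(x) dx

f(x) = sin(x)
a = 1.75, b = 4.0, n = 4
h = (b - a)/n = 0.562500

Simpson's rule: (h/3)[f(x₀) + 4f(x₁) + 2f(x₂) + ... + f(xₙ)]

x_0 = 1.7500, f(x_0) = 0.983986, coefficient = 1
x_1 = 2.3125, f(x_1) = 0.737319, coefficient = 4
x_2 = 2.8750, f(x_2) = 0.263446, coefficient = 2
x_3 = 3.4375, f(x_3) = -0.291608, coefficient = 4
x_4 = 4.0000, f(x_4) = -0.756802, coefficient = 1

I ≈ (0.562500/3) × 2.536919 = 0.475672
Exact value: 0.475398
Error: 0.000275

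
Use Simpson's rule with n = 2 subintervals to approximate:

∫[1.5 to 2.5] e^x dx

f(x) = e^x
a = 1.5, b = 2.5, n = 2
h = (b - a)/n = 0.500000

Simpson's rule: (h/3)[f(x₀) + 4f(x₁) + 2f(x₂) + ... + f(xₙ)]

x_0 = 1.5000, f(x_0) = 4.481689, coefficient = 1
x_1 = 2.0000, f(x_1) = 7.389056, coefficient = 4
x_2 = 2.5000, f(x_2) = 12.182494, coefficient = 1

I ≈ (0.500000/3) × 46.220407 = 7.703401
Exact value: 7.700805
Error: 0.002596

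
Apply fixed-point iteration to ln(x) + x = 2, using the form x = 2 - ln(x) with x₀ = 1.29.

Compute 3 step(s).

Equation: ln(x) + x = 2
Fixed-point form: x = 2 - ln(x)
x₀ = 1.29

x_1 = g(1.290000) = 1.745358
x_2 = g(1.745358) = 1.443040
x_3 = g(1.443040) = 1.633248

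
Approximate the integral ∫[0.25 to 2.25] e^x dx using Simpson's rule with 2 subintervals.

f(x) = e^x
a = 0.25, b = 2.25, n = 2
h = (b - a)/n = 1.000000

Simpson's rule: (h/3)[f(x₀) + 4f(x₁) + 2f(x₂) + ... + f(xₙ)]

x_0 = 0.2500, f(x_0) = 1.284025, coefficient = 1
x_1 = 1.2500, f(x_1) = 3.490343, coefficient = 4
x_2 = 2.2500, f(x_2) = 9.487736, coefficient = 1

I ≈ (1.000000/3) × 24.733133 = 8.244378
Exact value: 8.203710
Error: 0.040667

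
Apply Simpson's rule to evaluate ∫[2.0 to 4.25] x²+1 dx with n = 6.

f(x) = x²+1
a = 2.0, b = 4.25, n = 6
h = (b - a)/n = 0.375000

Simpson's rule: (h/3)[f(x₀) + 4f(x₁) + 2f(x₂) + ... + f(xₙ)]

x_0 = 2.0000, f(x_0) = 5.000000, coefficient = 1
x_1 = 2.3750, f(x_1) = 6.640625, coefficient = 4
x_2 = 2.7500, f(x_2) = 8.562500, coefficient = 2
x_3 = 3.1250, f(x_3) = 10.765625, coefficient = 4
x_4 = 3.5000, f(x_4) = 13.250000, coefficient = 2
x_5 = 3.8750, f(x_5) = 16.015625, coefficient = 4
x_6 = 4.2500, f(x_6) = 19.062500, coefficient = 1

I ≈ (0.375000/3) × 201.375000 = 25.171875
Exact value: 25.171875
Error: 0.000000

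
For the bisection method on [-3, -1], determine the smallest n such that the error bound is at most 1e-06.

We need (b-a)/2^n ≤ 1e-06
(-1 - (-3))/2^n ≤ 1e-06
2/2^n ≤ 1e-06
2^n ≥ 2000000
n ≥ log₂(2000000) = 20.93
n ≥ 21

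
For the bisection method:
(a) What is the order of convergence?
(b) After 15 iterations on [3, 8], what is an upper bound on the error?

(a) Bisection has linear (order 1) convergence; the error is halved each step.

(b) Error bound = (b-a)/2^n = (8 - 3)/2^{15}
    = 5/2^{15}

(a) 1 (linear); (b) error ≤ 1.53e-04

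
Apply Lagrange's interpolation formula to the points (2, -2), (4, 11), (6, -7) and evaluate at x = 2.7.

Lagrange interpolation formula:
P(x) = Σ yᵢ × Lᵢ(x)
where Lᵢ(x) = Π_{j≠i} (x - xⱼ)/(xᵢ - xⱼ)

L_0(2.7) = (2.7 - 4)/(2 - 4) × (2.7 - 6)/(2 - 6) = 0.536250
L_1(2.7) = (2.7 - 2)/(4 - 2) × (2.7 - 6)/(4 - 6) = 0.577500
L_2(2.7) = (2.7 - 2)/(6 - 2) × (2.7 - 4)/(6 - 4) = -0.113750

P(2.7) = (-2)×L_0(2.7) + 11×L_1(2.7) + (-7)×L_2(2.7)
P(2.7) = 6.076250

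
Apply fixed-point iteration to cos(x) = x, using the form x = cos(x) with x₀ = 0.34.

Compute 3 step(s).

Equation: cos(x) = x
Fixed-point form: x = cos(x)
x₀ = 0.34

x_1 = g(0.340000) = 0.942755
x_2 = g(0.942755) = 0.587561
x_3 = g(0.587561) = 0.832295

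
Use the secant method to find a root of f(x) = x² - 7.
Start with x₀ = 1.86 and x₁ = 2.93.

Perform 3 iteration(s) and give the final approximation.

f(x) = x² - 7
x₀ = 1.86, x₁ = 2.93

Secant formula: x_{n+1} = x_n - f(x_n)(x_n - x_{n-1})/(f(x_n) - f(x_{n-1}))

Iteration 1:
  f(1.860000) = -3.540400
  f(2.930000) = 1.584900
  x_2 = 2.930000 - 1.584900×(2.930000 - 1.860000)/(1.584900 - (-3.540400))
       = 2.599123
Iteration 2:
  f(2.930000) = 1.584900
  f(2.599123) = -0.244559
  x_3 = 2.599123 - (-0.244559)×(2.599123 - 2.930000)/(-0.244559 - 1.584900)
       = 2.643354
Iteration 3:
  f(2.599123) = -0.244559
  f(2.643354) = -0.012679
  x_4 = 2.643354 - (-0.012679)×(2.643354 - 2.599123)/(-0.012679 - (-0.244559))
       = 2.645773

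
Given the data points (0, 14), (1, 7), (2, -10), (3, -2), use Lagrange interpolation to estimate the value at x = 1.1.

Lagrange interpolation formula:
P(x) = Σ yᵢ × Lᵢ(x)
where Lᵢ(x) = Π_{j≠i} (x - xⱼ)/(xᵢ - xⱼ)

L_0(1.1) = (1.1 - 1)/(0 - 1) × (1.1 - 2)/(0 - 2) × (1.1 - 3)/(0 - 3) = -0.028500
L_1(1.1) = (1.1 - 0)/(1 - 0) × (1.1 - 2)/(1 - 2) × (1.1 - 3)/(1 - 3) = 0.940500
L_2(1.1) = (1.1 - 0)/(2 - 0) × (1.1 - 1)/(2 - 1) × (1.1 - 3)/(2 - 3) = 0.104500
L_3(1.1) = (1.1 - 0)/(3 - 0) × (1.1 - 1)/(3 - 1) × (1.1 - 2)/(3 - 2) = -0.016500

P(1.1) = 14×L_0(1.1) + 7×L_1(1.1) + (-10)×L_2(1.1) + (-2)×L_3(1.1)
P(1.1) = 5.172500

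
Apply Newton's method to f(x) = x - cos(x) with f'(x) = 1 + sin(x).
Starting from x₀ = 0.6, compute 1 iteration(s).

f(x) = x - cos(x)
f'(x) = 1 + sin(x)
x₀ = 0.6

Newton-Raphson formula: x_{n+1} = x_n - f(x_n)/f'(x_n)

Iteration 1:
  f(0.600000) = -0.225336
  f'(0.600000) = 1.564642
  x_1 = 0.600000 - (-0.225336)/1.564642 = 0.744017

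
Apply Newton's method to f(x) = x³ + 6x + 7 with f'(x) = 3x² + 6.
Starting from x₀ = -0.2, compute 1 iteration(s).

f(x) = x³ + 6x + 7
f'(x) = 3x² + 6
x₀ = -0.2

Newton-Raphson formula: x_{n+1} = x_n - f(x_n)/f'(x_n)

Iteration 1:
  f(-0.200000) = 5.792000
  f'(-0.200000) = 6.120000
  x_1 = -0.200000 - 5.792000/6.120000 = -1.146405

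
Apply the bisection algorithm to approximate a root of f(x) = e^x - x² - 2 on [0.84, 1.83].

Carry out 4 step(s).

f(x) = e^x - x² - 2
Initial interval: [0.84, 1.83]

Iteration 1:
  c_1 = (0.840000 + 1.830000)/2 = 1.335000
  f(c_1) = f(1.335000) = 0.017771
  f(a) × f(c) < 0, new interval: [0.840000, 1.335000]
Iteration 2:
  c_2 = (0.840000 + 1.335000)/2 = 1.087500
  f(c_2) = f(1.087500) = -0.215809
  f(a) × f(c) ≥ 0, new interval: [1.087500, 1.335000]
Iteration 3:
  c_3 = (1.087500 + 1.335000)/2 = 1.211250
  f(c_3) = f(1.211250) = -0.109447
  f(a) × f(c) ≥ 0, new interval: [1.211250, 1.335000]
Iteration 4:
  c_4 = (1.211250 + 1.335000)/2 = 1.273125
  f(c_4) = f(1.273125) = -0.048850
  f(a) × f(c) ≥ 0, new interval: [1.273125, 1.335000]

After 4 iteration(s), the approximation is c_4 = 1.273125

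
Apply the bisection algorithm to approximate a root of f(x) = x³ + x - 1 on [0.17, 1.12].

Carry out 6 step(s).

f(x) = x³ + x - 1
Initial interval: [0.17, 1.12]

Iteration 1:
  c_1 = (0.170000 + 1.120000)/2 = 0.645000
  f(c_1) = f(0.645000) = -0.086664
  f(a) × f(c) ≥ 0, new interval: [0.645000, 1.120000]
Iteration 2:
  c_2 = (0.645000 + 1.120000)/2 = 0.882500
  f(c_2) = f(0.882500) = 0.569797
  f(a) × f(c) < 0, new interval: [0.645000, 0.882500]
Iteration 3:
  c_3 = (0.645000 + 0.882500)/2 = 0.763750
  f(c_3) = f(0.763750) = 0.209256
  f(a) × f(c) < 0, new interval: [0.645000, 0.763750]
Iteration 4:
  c_4 = (0.645000 + 0.763750)/2 = 0.704375
  f(c_4) = f(0.704375) = 0.053847
  f(a) × f(c) < 0, new interval: [0.645000, 0.704375]
Iteration 5:
  c_5 = (0.645000 + 0.704375)/2 = 0.674687
  f(c_5) = f(0.674687) = -0.018193
  f(a) × f(c) ≥ 0, new interval: [0.674687, 0.704375]
Iteration 6:
  c_6 = (0.674687 + 0.704375)/2 = 0.689531
  f(c_6) = f(0.689531) = 0.017371
  f(a) × f(c) < 0, new interval: [0.674687, 0.689531]

After 6 iteration(s), the approximation is c_6 = 0.689531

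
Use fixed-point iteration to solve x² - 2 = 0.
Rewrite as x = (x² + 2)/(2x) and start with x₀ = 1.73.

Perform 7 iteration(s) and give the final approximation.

Equation: x² - 2 = 0
Fixed-point form: x = (x² + 2)/(2x)
x₀ = 1.73

x_1 = g(1.730000) = 1.443035
x_2 = g(1.443035) = 1.414501
x_3 = g(1.414501) = 1.414214
x_4 = g(1.414214) = 1.414214
x_5 = g(1.414214) = 1.414214
x_6 = g(1.414214) = 1.414214
x_7 = g(1.414214) = 1.414214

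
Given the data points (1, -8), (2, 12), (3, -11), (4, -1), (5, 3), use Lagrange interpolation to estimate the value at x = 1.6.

Lagrange interpolation formula:
P(x) = Σ yᵢ × Lᵢ(x)
where Lᵢ(x) = Π_{j≠i} (x - xⱼ)/(xᵢ - xⱼ)

L_0(1.6) = (1.6 - 2)/(1 - 2) × (1.6 - 3)/(1 - 3) × (1.6 - 4)/(1 - 4) × (1.6 - 5)/(1 - 5) = 0.190400
L_1(1.6) = (1.6 - 1)/(2 - 1) × (1.6 - 3)/(2 - 3) × (1.6 - 4)/(2 - 4) × (1.6 - 5)/(2 - 5) = 1.142400
L_2(1.6) = (1.6 - 1)/(3 - 1) × (1.6 - 2)/(3 - 2) × (1.6 - 4)/(3 - 4) × (1.6 - 5)/(3 - 5) = -0.489600
L_3(1.6) = (1.6 - 1)/(4 - 1) × (1.6 - 2)/(4 - 2) × (1.6 - 3)/(4 - 3) × (1.6 - 5)/(4 - 5) = 0.190400
L_4(1.6) = (1.6 - 1)/(5 - 1) × (1.6 - 2)/(5 - 2) × (1.6 - 3)/(5 - 3) × (1.6 - 4)/(5 - 4) = -0.033600

P(1.6) = (-8)×L_0(1.6) + 12×L_1(1.6) + (-11)×L_2(1.6) + (-1)×L_3(1.6) + 3×L_4(1.6)
P(1.6) = 17.280000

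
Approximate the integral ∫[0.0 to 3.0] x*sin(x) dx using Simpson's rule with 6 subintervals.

f(x) = x*sin(x)
a = 0.0, b = 3.0, n = 6
h = (b - a)/n = 0.500000

Simpson's rule: (h/3)[f(x₀) + 4f(x₁) + 2f(x₂) + ... + f(xₙ)]

x_0 = 0.0000, f(x_0) = 0.000000, coefficient = 1
x_1 = 0.5000, f(x_1) = 0.239713, coefficient = 4
x_2 = 1.0000, f(x_2) = 0.841471, coefficient = 2
x_3 = 1.5000, f(x_3) = 1.496242, coefficient = 4
x_4 = 2.0000, f(x_4) = 1.818595, coefficient = 2
x_5 = 2.5000, f(x_5) = 1.496180, coefficient = 4
x_6 = 3.0000, f(x_6) = 0.423360, coefficient = 1

I ≈ (0.500000/3) × 18.672034 = 3.112006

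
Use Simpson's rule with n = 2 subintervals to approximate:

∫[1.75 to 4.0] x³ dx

f(x) = x³
a = 1.75, b = 4.0, n = 2
h = (b - a)/n = 1.125000

Simpson's rule: (h/3)[f(x₀) + 4f(x₁) + 2f(x₂) + ... + f(xₙ)]

x_0 = 1.7500, f(x_0) = 5.359375, coefficient = 1
x_1 = 2.8750, f(x_1) = 23.763672, coefficient = 4
x_2 = 4.0000, f(x_2) = 64.000000, coefficient = 1

I ≈ (1.125000/3) × 164.414062 = 61.655273
Exact value: 61.655273
Error: 0.000000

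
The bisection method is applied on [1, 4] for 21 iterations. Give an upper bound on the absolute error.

Bisection error bound: |error| ≤ (b-a)/2^n
|error| ≤ (4 - 1)/2^21 = 3/2^21
|error| ≤ 0.0000014305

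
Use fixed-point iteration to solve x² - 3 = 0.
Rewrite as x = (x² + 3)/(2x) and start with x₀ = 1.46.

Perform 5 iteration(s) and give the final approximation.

Equation: x² - 3 = 0
Fixed-point form: x = (x² + 3)/(2x)
x₀ = 1.46

x_1 = g(1.460000) = 1.757397
x_2 = g(1.757397) = 1.732234
x_3 = g(1.732234) = 1.732051
x_4 = g(1.732051) = 1.732051
x_5 = g(1.732051) = 1.732051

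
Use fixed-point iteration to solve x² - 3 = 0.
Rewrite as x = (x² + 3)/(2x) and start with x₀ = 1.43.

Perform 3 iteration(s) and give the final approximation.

Equation: x² - 3 = 0
Fixed-point form: x = (x² + 3)/(2x)
x₀ = 1.43

x_1 = g(1.430000) = 1.763951
x_2 = g(1.763951) = 1.732339
x_3 = g(1.732339) = 1.732051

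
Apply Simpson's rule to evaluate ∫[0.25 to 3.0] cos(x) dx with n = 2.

f(x) = cos(x)
a = 0.25, b = 3.0, n = 2
h = (b - a)/n = 1.375000

Simpson's rule: (h/3)[f(x₀) + 4f(x₁) + 2f(x₂) + ... + f(xₙ)]

x_0 = 0.2500, f(x_0) = 0.968912, coefficient = 1
x_1 = 1.6250, f(x_1) = -0.054177, coefficient = 4
x_2 = 3.0000, f(x_2) = -0.989992, coefficient = 1

I ≈ (1.375000/3) × -0.237789 = -0.108986
Exact value: -0.106284
Error: 0.002702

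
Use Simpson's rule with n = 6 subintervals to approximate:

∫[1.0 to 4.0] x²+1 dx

f(x) = x²+1
a = 1.0, b = 4.0, n = 6
h = (b - a)/n = 0.500000

Simpson's rule: (h/3)[f(x₀) + 4f(x₁) + 2f(x₂) + ... + f(xₙ)]

x_0 = 1.0000, f(x_0) = 2.000000, coefficient = 1
x_1 = 1.5000, f(x_1) = 3.250000, coefficient = 4
x_2 = 2.0000, f(x_2) = 5.000000, coefficient = 2
x_3 = 2.5000, f(x_3) = 7.250000, coefficient = 4
x_4 = 3.0000, f(x_4) = 10.000000, coefficient = 2
x_5 = 3.5000, f(x_5) = 13.250000, coefficient = 4
x_6 = 4.0000, f(x_6) = 17.000000, coefficient = 1

I ≈ (0.500000/3) × 144.000000 = 24.000000
Exact value: 24.000000
Error: 0.000000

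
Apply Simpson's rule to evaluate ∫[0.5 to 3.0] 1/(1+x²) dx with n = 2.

f(x) = 1/(1+x²)
a = 0.5, b = 3.0, n = 2
h = (b - a)/n = 1.250000

Simpson's rule: (h/3)[f(x₀) + 4f(x₁) + 2f(x₂) + ... + f(xₙ)]

x_0 = 0.5000, f(x_0) = 0.800000, coefficient = 1
x_1 = 1.7500, f(x_1) = 0.246154, coefficient = 4
x_2 = 3.0000, f(x_2) = 0.100000, coefficient = 1

I ≈ (1.250000/3) × 1.884615 = 0.785256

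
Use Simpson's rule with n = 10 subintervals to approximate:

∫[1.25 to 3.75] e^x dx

f(x) = e^x
a = 1.25, b = 3.75, n = 10
h = (b - a)/n = 0.250000

Simpson's rule: (h/3)[f(x₀) + 4f(x₁) + 2f(x₂) + ... + f(xₙ)]

x_0 = 1.2500, f(x_0) = 3.490343, coefficient = 1
x_1 = 1.5000, f(x_1) = 4.481689, coefficient = 4
x_2 = 1.7500, f(x_2) = 5.754603, coefficient = 2
x_3 = 2.0000, f(x_3) = 7.389056, coefficient = 4
x_4 = 2.2500, f(x_4) = 9.487736, coefficient = 2
x_5 = 2.5000, f(x_5) = 12.182494, coefficient = 4
x_6 = 2.7500, f(x_6) = 15.642632, coefficient = 2
x_7 = 3.0000, f(x_7) = 20.085537, coefficient = 4
x_8 = 3.2500, f(x_8) = 25.790340, coefficient = 2
x_9 = 3.5000, f(x_9) = 33.115452, coefficient = 4
x_10 = 3.7500, f(x_10) = 42.521082, coefficient = 1

I ≈ (0.250000/3) × 468.378958 = 39.031580
Exact value: 39.030739
Error: 0.000841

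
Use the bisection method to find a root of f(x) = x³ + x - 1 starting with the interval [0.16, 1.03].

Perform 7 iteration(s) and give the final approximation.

f(x) = x³ + x - 1
Initial interval: [0.16, 1.03]

Iteration 1:
  c_1 = (0.160000 + 1.030000)/2 = 0.595000
  f(c_1) = f(0.595000) = -0.194355
  f(a) × f(c) ≥ 0, new interval: [0.595000, 1.030000]
Iteration 2:
  c_2 = (0.595000 + 1.030000)/2 = 0.812500
  f(c_2) = f(0.812500) = 0.348877
  f(a) × f(c) < 0, new interval: [0.595000, 0.812500]
Iteration 3:
  c_3 = (0.595000 + 0.812500)/2 = 0.703750
  f(c_3) = f(0.703750) = 0.052292
  f(a) × f(c) < 0, new interval: [0.595000, 0.703750]
Iteration 4:
  c_4 = (0.595000 + 0.703750)/2 = 0.649375
  f(c_4) = f(0.649375) = -0.076791
  f(a) × f(c) ≥ 0, new interval: [0.649375, 0.703750]
Iteration 5:
  c_5 = (0.649375 + 0.703750)/2 = 0.676562
  f(c_5) = f(0.676562) = -0.013750
  f(a) × f(c) ≥ 0, new interval: [0.676562, 0.703750]
Iteration 6:
  c_6 = (0.676562 + 0.703750)/2 = 0.690156
  f(c_6) = f(0.690156) = 0.018888
  f(a) × f(c) < 0, new interval: [0.676562, 0.690156]
Iteration 7:
  c_7 = (0.676562 + 0.690156)/2 = 0.683359
  f(c_7) = f(0.683359) = 0.002475
  f(a) × f(c) < 0, new interval: [0.676562, 0.683359]

After 7 iteration(s), the approximation is c_7 = 0.683359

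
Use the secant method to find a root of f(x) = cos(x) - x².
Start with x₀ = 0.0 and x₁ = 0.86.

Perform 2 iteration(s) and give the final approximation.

f(x) = cos(x) - x²
x₀ = 0.0, x₁ = 0.86

Secant formula: x_{n+1} = x_n - f(x_n)(x_n - x_{n-1})/(f(x_n) - f(x_{n-1}))

Iteration 1:
  f(0.000000) = 1.000000
  f(0.860000) = -0.087163
  x_2 = 0.860000 - (-0.087163)×(0.860000 - 0.000000)/(-0.087163 - 1.000000)
       = 0.791050
Iteration 2:
  f(0.860000) = -0.087163
  f(0.791050) = 0.077339
  x_3 = 0.791050 - 0.077339×(0.791050 - 0.860000)/(0.077339 - (-0.087163))
       = 0.823466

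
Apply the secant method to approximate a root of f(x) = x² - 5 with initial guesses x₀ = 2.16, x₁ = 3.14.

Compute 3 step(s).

f(x) = x² - 5
x₀ = 2.16, x₁ = 3.14

Secant formula: x_{n+1} = x_n - f(x_n)(x_n - x_{n-1})/(f(x_n) - f(x_{n-1}))

Iteration 1:
  f(2.160000) = -0.334400
  f(3.140000) = 4.859600
  x_2 = 3.140000 - 4.859600×(3.140000 - 2.160000)/(4.859600 - (-0.334400))
       = 2.223094
Iteration 2:
  f(3.140000) = 4.859600
  f(2.223094) = -0.057852
  x_3 = 2.223094 - (-0.057852)×(2.223094 - 3.140000)/(-0.057852 - 4.859600)
       = 2.233881
Iteration 3:
  f(2.223094) = -0.057852
  f(2.233881) = -0.009774
  x_4 = 2.233881 - (-0.009774)×(2.233881 - 2.223094)/(-0.009774 - (-0.057852))
       = 2.236074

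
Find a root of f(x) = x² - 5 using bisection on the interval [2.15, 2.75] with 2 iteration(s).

f(x) = x² - 5
Initial interval: [2.15, 2.75]

Iteration 1:
  c_1 = (2.150000 + 2.750000)/2 = 2.450000
  f(c_1) = f(2.450000) = 1.002500
  f(a) × f(c) < 0, new interval: [2.150000, 2.450000]
Iteration 2:
  c_2 = (2.150000 + 2.450000)/2 = 2.300000
  f(c_2) = f(2.300000) = 0.290000
  f(a) × f(c) < 0, new interval: [2.150000, 2.300000]

After 2 iteration(s), the approximation is c_2 = 2.300000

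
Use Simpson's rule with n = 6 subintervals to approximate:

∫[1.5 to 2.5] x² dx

f(x) = x²
a = 1.5, b = 2.5, n = 6
h = (b - a)/n = 0.166667

Simpson's rule: (h/3)[f(x₀) + 4f(x₁) + 2f(x₂) + ... + f(xₙ)]

x_0 = 1.5000, f(x_0) = 2.250000, coefficient = 1
x_1 = 1.6667, f(x_1) = 2.777778, coefficient = 4
x_2 = 1.8333, f(x_2) = 3.361111, coefficient = 2
x_3 = 2.0000, f(x_3) = 4.000000, coefficient = 4
x_4 = 2.1667, f(x_4) = 4.694444, coefficient = 2
x_5 = 2.3333, f(x_5) = 5.444444, coefficient = 4
x_6 = 2.5000, f(x_6) = 6.250000, coefficient = 1

I ≈ (0.166667/3) × 73.500000 = 4.083333
Exact value: 4.083333
Error: 0.000000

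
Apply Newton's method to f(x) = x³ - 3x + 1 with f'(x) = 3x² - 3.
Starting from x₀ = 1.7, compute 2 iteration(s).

f(x) = x³ - 3x + 1
f'(x) = 3x² - 3
x₀ = 1.7

Newton-Raphson formula: x_{n+1} = x_n - f(x_n)/f'(x_n)

Iteration 1:
  f(1.700000) = 0.813000
  f'(1.700000) = 5.670000
  x_1 = 1.700000 - 0.813000/5.670000 = 1.556614
Iteration 2:
  f(1.556614) = 0.101906
  f'(1.556614) = 4.269139
  x_2 = 1.556614 - 0.101906/4.269139 = 1.532743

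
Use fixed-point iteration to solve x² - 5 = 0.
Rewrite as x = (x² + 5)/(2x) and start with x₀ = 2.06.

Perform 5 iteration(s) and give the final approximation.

Equation: x² - 5 = 0
Fixed-point form: x = (x² + 5)/(2x)
x₀ = 2.06

x_1 = g(2.060000) = 2.243592
x_2 = g(2.243592) = 2.236081
x_3 = g(2.236081) = 2.236068
x_4 = g(2.236068) = 2.236068
x_5 = g(2.236068) = 2.236068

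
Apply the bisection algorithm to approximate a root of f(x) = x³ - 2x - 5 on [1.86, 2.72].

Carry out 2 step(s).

f(x) = x³ - 2x - 5
Initial interval: [1.86, 2.72]

Iteration 1:
  c_1 = (1.860000 + 2.720000)/2 = 2.290000
  f(c_1) = f(2.290000) = 2.428989
  f(a) × f(c) < 0, new interval: [1.860000, 2.290000]
Iteration 2:
  c_2 = (1.860000 + 2.290000)/2 = 2.075000
  f(c_2) = f(2.075000) = -0.215828
  f(a) × f(c) ≥ 0, new interval: [2.075000, 2.290000]

After 2 iteration(s), the approximation is c_2 = 2.075000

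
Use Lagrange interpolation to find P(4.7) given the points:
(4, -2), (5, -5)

Lagrange interpolation formula:
P(x) = Σ yᵢ × Lᵢ(x)
where Lᵢ(x) = Π_{j≠i} (x - xⱼ)/(xᵢ - xⱼ)

L_0(4.7) = (4.7 - 5)/(4 - 5) = 0.300000
L_1(4.7) = (4.7 - 4)/(5 - 4) = 0.700000

P(4.7) = (-2)×L_0(4.7) + (-5)×L_1(4.7)
P(4.7) = -4.100000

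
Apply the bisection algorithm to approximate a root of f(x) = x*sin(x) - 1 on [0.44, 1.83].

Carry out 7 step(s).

f(x) = x*sin(x) - 1
Initial interval: [0.44, 1.83]

Iteration 1:
  c_1 = (0.440000 + 1.830000)/2 = 1.135000
  f(c_1) = f(1.135000) = 0.028916
  f(a) × f(c) < 0, new interval: [0.440000, 1.135000]
Iteration 2:
  c_2 = (0.440000 + 1.135000)/2 = 0.787500
  f(c_2) = f(0.787500) = -0.441984
  f(a) × f(c) ≥ 0, new interval: [0.787500, 1.135000]
Iteration 3:
  c_3 = (0.787500 + 1.135000)/2 = 0.961250
  f(c_3) = f(0.961250) = -0.211864
  f(a) × f(c) ≥ 0, new interval: [0.961250, 1.135000]
Iteration 4:
  c_4 = (0.961250 + 1.135000)/2 = 1.048125
  f(c_4) = f(1.048125) = -0.091811
  f(a) × f(c) ≥ 0, new interval: [1.048125, 1.135000]
Iteration 5:
  c_5 = (1.048125 + 1.135000)/2 = 1.091562
  f(c_5) = f(1.091562) = -0.031404
  f(a) × f(c) ≥ 0, new interval: [1.091562, 1.135000]
Iteration 6:
  c_6 = (1.091562 + 1.135000)/2 = 1.113281
  f(c_6) = f(1.113281) = -0.001216
  f(a) × f(c) ≥ 0, new interval: [1.113281, 1.135000]
Iteration 7:
  c_7 = (1.113281 + 1.135000)/2 = 1.124141
  f(c_7) = f(1.124141) = 0.013859
  f(a) × f(c) < 0, new interval: [1.113281, 1.124141]

After 7 iteration(s), the approximation is c_7 = 1.124141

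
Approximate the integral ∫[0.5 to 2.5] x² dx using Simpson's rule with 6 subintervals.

f(x) = x²
a = 0.5, b = 2.5, n = 6
h = (b - a)/n = 0.333333

Simpson's rule: (h/3)[f(x₀) + 4f(x₁) + 2f(x₂) + ... + f(xₙ)]

x_0 = 0.5000, f(x_0) = 0.250000, coefficient = 1
x_1 = 0.8333, f(x_1) = 0.694444, coefficient = 4
x_2 = 1.1667, f(x_2) = 1.361111, coefficient = 2
x_3 = 1.5000, f(x_3) = 2.250000, coefficient = 4
x_4 = 1.8333, f(x_4) = 3.361111, coefficient = 2
x_5 = 2.1667, f(x_5) = 4.694444, coefficient = 4
x_6 = 2.5000, f(x_6) = 6.250000, coefficient = 1

I ≈ (0.333333/3) × 46.500000 = 5.166667
Exact value: 5.166667
Error: 0.000000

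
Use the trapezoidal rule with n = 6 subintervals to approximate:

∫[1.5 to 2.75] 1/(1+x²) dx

f(x) = 1/(1+x²)
a = 1.5, b = 2.75, n = 6
h = (b - a)/n = 0.208333

Trapezoidal rule: (h/2)[f(x₀) + 2f(x₁) + 2f(x₂) + ... + f(xₙ)]

x_0 = 1.5000, f(x_0) = 0.307692, coefficient = 1
x_1 = 1.7083, f(x_1) = 0.255206, coefficient = 2
x_2 = 1.9167, f(x_2) = 0.213967, coefficient = 2
x_3 = 2.1250, f(x_3) = 0.181303, coefficient = 2
x_4 = 2.3333, f(x_4) = 0.155172, coefficient = 2
x_5 = 2.5417, f(x_5) = 0.134047, coefficient = 2
x_6 = 2.7500, f(x_6) = 0.116788, coefficient = 1

I ≈ (0.208333/2) × 2.303872 = 0.239987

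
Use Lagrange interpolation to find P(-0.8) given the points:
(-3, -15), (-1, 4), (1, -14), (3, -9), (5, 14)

Lagrange interpolation formula:
P(x) = Σ yᵢ × Lᵢ(x)
where Lᵢ(x) = Π_{j≠i} (x - xⱼ)/(xᵢ - xⱼ)

L_0(-0.8) = (-0.8 - (-1))/(-3 - (-1)) × (-0.8 - 1)/(-3 - 1) × (-0.8 - 3)/(-3 - 3) × (-0.8 - 5)/(-3 - 5) = -0.020662
L_1(-0.8) = (-0.8 - (-3))/(-1 - (-3)) × (-0.8 - 1)/(-1 - 1) × (-0.8 - 3)/(-1 - 3) × (-0.8 - 5)/(-1 - 5) = 0.909150
L_2(-0.8) = (-0.8 - (-3))/(1 - (-3)) × (-0.8 - (-1))/(1 - (-1)) × (-0.8 - 3)/(1 - 3) × (-0.8 - 5)/(1 - 5) = 0.151525
L_3(-0.8) = (-0.8 - (-3))/(3 - (-3)) × (-0.8 - (-1))/(3 - (-1)) × (-0.8 - 1)/(3 - 1) × (-0.8 - 5)/(3 - 5) = -0.047850
L_4(-0.8) = (-0.8 - (-3))/(5 - (-3)) × (-0.8 - (-1))/(5 - (-1)) × (-0.8 - 1)/(5 - 1) × (-0.8 - 3)/(5 - 3) = 0.007837

P(-0.8) = (-15)×L_0(-0.8) + 4×L_1(-0.8) + (-14)×L_2(-0.8) + (-9)×L_3(-0.8) + 14×L_4(-0.8)
P(-0.8) = 2.365563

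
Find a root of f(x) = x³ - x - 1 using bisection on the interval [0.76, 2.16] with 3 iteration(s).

f(x) = x³ - x - 1
Initial interval: [0.76, 2.16]

Iteration 1:
  c_1 = (0.760000 + 2.160000)/2 = 1.460000
  f(c_1) = f(1.460000) = 0.652136
  f(a) × f(c) < 0, new interval: [0.760000, 1.460000]
Iteration 2:
  c_2 = (0.760000 + 1.460000)/2 = 1.110000
  f(c_2) = f(1.110000) = -0.742369
  f(a) × f(c) ≥ 0, new interval: [1.110000, 1.460000]
Iteration 3:
  c_3 = (1.110000 + 1.460000)/2 = 1.285000
  f(c_3) = f(1.285000) = -0.163176
  f(a) × f(c) ≥ 0, new interval: [1.285000, 1.460000]

After 3 iteration(s), the approximation is c_3 = 1.285000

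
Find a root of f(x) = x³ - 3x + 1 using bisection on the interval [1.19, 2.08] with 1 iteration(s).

f(x) = x³ - 3x + 1
Initial interval: [1.19, 2.08]

Iteration 1:
  c_1 = (1.190000 + 2.080000)/2 = 1.635000
  f(c_1) = f(1.635000) = 0.465723
  f(a) × f(c) < 0, new interval: [1.190000, 1.635000]

After 1 iteration(s), the approximation is c_1 = 1.635000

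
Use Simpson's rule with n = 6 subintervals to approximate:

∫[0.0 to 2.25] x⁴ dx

f(x) = x⁴
a = 0.0, b = 2.25, n = 6
h = (b - a)/n = 0.375000

Simpson's rule: (h/3)[f(x₀) + 4f(x₁) + 2f(x₂) + ... + f(xₙ)]

x_0 = 0.0000, f(x_0) = 0.000000, coefficient = 1
x_1 = 0.3750, f(x_1) = 0.019775, coefficient = 4
x_2 = 0.7500, f(x_2) = 0.316406, coefficient = 2
x_3 = 1.1250, f(x_3) = 1.601807, coefficient = 4
x_4 = 1.5000, f(x_4) = 5.062500, coefficient = 2
x_5 = 1.8750, f(x_5) = 12.359619, coefficient = 4
x_6 = 2.2500, f(x_6) = 25.628906, coefficient = 1

I ≈ (0.375000/3) × 92.311523 = 11.538940
Exact value: 11.533008
Error: 0.005933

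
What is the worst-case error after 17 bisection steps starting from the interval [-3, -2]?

Bisection error bound: |error| ≤ (b-a)/2^n
|error| ≤ (-2 - (-3))/2^17 = 1/2^17
|error| ≤ 0.0000076294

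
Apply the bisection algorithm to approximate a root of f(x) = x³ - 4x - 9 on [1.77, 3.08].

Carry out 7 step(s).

f(x) = x³ - 4x - 9
Initial interval: [1.77, 3.08]

Iteration 1:
  c_1 = (1.770000 + 3.080000)/2 = 2.425000
  f(c_1) = f(2.425000) = -4.439484
  f(a) × f(c) ≥ 0, new interval: [2.425000, 3.080000]
Iteration 2:
  c_2 = (2.425000 + 3.080000)/2 = 2.752500
  f(c_2) = f(2.752500) = 0.843645
  f(a) × f(c) < 0, new interval: [2.425000, 2.752500]
Iteration 3:
  c_3 = (2.425000 + 2.752500)/2 = 2.588750
  f(c_3) = f(2.588750) = -2.006164
  f(a) × f(c) ≥ 0, new interval: [2.588750, 2.752500]
Iteration 4:
  c_4 = (2.588750 + 2.752500)/2 = 2.670625
  f(c_4) = f(2.670625) = -0.634967
  f(a) × f(c) ≥ 0, new interval: [2.670625, 2.752500]
Iteration 5:
  c_5 = (2.670625 + 2.752500)/2 = 2.711563
  f(c_5) = f(2.711563) = 0.090706
  f(a) × f(c) < 0, new interval: [2.670625, 2.711563]
Iteration 6:
  c_6 = (2.670625 + 2.711563)/2 = 2.691094
  f(c_6) = f(2.691094) = -0.275513
  f(a) × f(c) ≥ 0, new interval: [2.691094, 2.711563]
Iteration 7:
  c_7 = (2.691094 + 2.711563)/2 = 2.701328
  f(c_7) = f(2.701328) = -0.093252
  f(a) × f(c) ≥ 0, new interval: [2.701328, 2.711563]

After 7 iteration(s), the approximation is c_7 = 2.701328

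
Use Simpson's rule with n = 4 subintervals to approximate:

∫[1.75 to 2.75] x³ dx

f(x) = x³
a = 1.75, b = 2.75, n = 4
h = (b - a)/n = 0.250000

Simpson's rule: (h/3)[f(x₀) + 4f(x₁) + 2f(x₂) + ... + f(xₙ)]

x_0 = 1.7500, f(x_0) = 5.359375, coefficient = 1
x_1 = 2.0000, f(x_1) = 8.000000, coefficient = 4
x_2 = 2.2500, f(x_2) = 11.390625, coefficient = 2
x_3 = 2.5000, f(x_3) = 15.625000, coefficient = 4
x_4 = 2.7500, f(x_4) = 20.796875, coefficient = 1

I ≈ (0.250000/3) × 143.437500 = 11.953125
Exact value: 11.953125
Error: 0.000000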